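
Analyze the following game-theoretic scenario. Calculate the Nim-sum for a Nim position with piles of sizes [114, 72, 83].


We need the XOR (exclusive or) of all pile sizes.
After XOR-ing pile 1 (size 114): 0 XOR 114 = 114
After XOR-ing pile 2 (size 72): 114 XOR 72 = 58
After XOR-ing pile 3 (size 83): 58 XOR 83 = 105
The Nim-value of this position is 105.

105


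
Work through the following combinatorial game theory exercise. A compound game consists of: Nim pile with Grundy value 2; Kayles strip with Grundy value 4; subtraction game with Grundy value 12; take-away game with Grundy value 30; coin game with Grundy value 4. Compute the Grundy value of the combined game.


By the Sprague-Grundy theorem, the Grundy value of a sum of games is the XOR of individual Grundy values.
Nim pile: Grundy value = 2. Running XOR: 0 XOR 2 = 2
Kayles strip: Grundy value = 4. Running XOR: 2 XOR 4 = 6
subtraction game: Grundy value = 12. Running XOR: 6 XOR 12 = 10
take-away game: Grundy value = 30. Running XOR: 10 XOR 30 = 20
coin game: Grundy value = 4. Running XOR: 20 XOR 4 = 16
The combined Grundy value is 16.

16


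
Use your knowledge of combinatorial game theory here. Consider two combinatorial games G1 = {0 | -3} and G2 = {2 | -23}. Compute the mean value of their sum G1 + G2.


G1 = {0 | -3}, G2 = {2 | -23}
Each is a switch {a | b} with numbers a > b; its mean value is (a + b)/2, and mean value is additive over game sums: m(G1 + G2) = m(G1) + m(G2).
Mean of G1 = (0 + (-3))/2 = -3/2 = -3/2
Mean of G2 = (2 + (-23))/2 = -21/2 = -21/2
Mean of G1 + G2 = -3/2 + -21/2 = -12

-12


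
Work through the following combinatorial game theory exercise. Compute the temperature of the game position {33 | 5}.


The game is {33 | 5}, a switch {a | b} with numbers a > b.
Cooling {a | b} by t gives {a - t | b + t}, which stops being hot when a - t = b + t, i.e. at t = (a - b)/2. So the temperature of a switch is (a - b)/2.
Temperature = (Left option - Right option) / 2
= (33 - (5)) / 2
= 28 / 2
= 14

14


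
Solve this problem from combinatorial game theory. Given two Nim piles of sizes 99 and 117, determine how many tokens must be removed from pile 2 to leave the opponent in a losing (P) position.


Piles: 99 and 117
Current XOR: 99 XOR 117 = 22 (non-zero, so this is an N-position).
To make the XOR zero, we need to find a move that balances the piles.
For pile 2 (size 117): target = 117 XOR 22 = 99
We reduce pile 2 from 117 to 99.
Tokens removed: 117 - 99 = 18
Verification: 99 XOR 99 = 0

18


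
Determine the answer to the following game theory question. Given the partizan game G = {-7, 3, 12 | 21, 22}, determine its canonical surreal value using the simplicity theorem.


Left options: {-7, 3, 12}, max = 12
Right options: {21, 22}, min = 21
All options are numbers and max(Left) < min(Right), so by the simplicity theorem the value is the simplest (earliest-born) number strictly between 12 and 21.
Integers 13 through 20 all lie strictly between 12 and 21.
Among integers, the simplest (lowest birthday = smallest |n|; 0 is born on day 0, +-n on day n) is 13.
No non-integer in the interval can be simpler: if x is a non-integer in the interval, then floor(x) or ceil(x) also lies in the interval (the interval contains an integer), and both are proper prefixes of x's sign expansion, i.e. born earlier. So the game value is 13.
Game value = 13

13


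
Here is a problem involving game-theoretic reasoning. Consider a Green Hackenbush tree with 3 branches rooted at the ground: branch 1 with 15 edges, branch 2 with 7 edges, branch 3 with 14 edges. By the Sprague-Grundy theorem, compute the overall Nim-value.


The tree has 3 branches from the ground vertex.
In Green Hackenbush, the Nim-value of a simple path of length k is k.
Branch 1: length 15, Nim-value = 15
Branch 2: length 7, Nim-value = 7
Branch 3: length 14, Nim-value = 14
Total Nim-value = XOR of all branch values:
0 XOR 15 = 15
15 XOR 7 = 8
8 XOR 14 = 6
Nim-value of the tree = 6

6


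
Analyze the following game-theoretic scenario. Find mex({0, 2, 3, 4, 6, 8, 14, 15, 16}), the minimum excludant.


Set = {0, 2, 3, 4, 6, 8, 14, 15, 16}
0 is in the set.
1 is NOT in the set. This is the mex.
mex = 1

1


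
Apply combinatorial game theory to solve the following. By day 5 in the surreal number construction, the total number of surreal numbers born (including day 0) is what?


Day 0: {|} = 0 is born. Count = 1.
Day n: the number of surreal numbers born by day n is 2^(n+1) - 1.
By day 0: 2^1 - 1 = 1
By day 1: 2^2 - 1 = 3
By day 2: 2^3 - 1 = 7
By day 3: 2^4 - 1 = 15
By day 4: 2^5 - 1 = 31
By day 5: 2^6 - 1 = 63
By day 5: 63 surreal numbers.

63


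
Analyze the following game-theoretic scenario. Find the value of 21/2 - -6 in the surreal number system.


x = 21/2, y = -6
Converting to common denominator: 2
x = 21/2, y = -12/2
x - y = 21/2 - -6 = 33/2

33/2


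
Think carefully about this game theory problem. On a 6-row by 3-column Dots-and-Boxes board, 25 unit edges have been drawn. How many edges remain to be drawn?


Grid: 6 x 3 boxes, i.e. 7 rows and 4 columns of dots.
Horizontal edges: (rows + 1) * cols = 7 * 3 = 21
Vertical edges: rows * (cols + 1) = 6 * 4 = 24
Total edges: 21 + 24 = 45
Edges drawn: 25
Remaining: 45 - 25 = 20

20


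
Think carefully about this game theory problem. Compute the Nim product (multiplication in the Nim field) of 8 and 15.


Nim multiplication is bilinear over XOR: (u XOR v) * w = (u*w) XOR (v*w).
So we split each operand into its bit components and XOR the pairwise Nim products.
8 = 8 (as XOR of powers of 2).
15 = 1 + 2 + 4 + 8 (as XOR of powers of 2).
Using the standard Nim-product table on single bits:
  2*2 = 3,   2*4 = 8,   2*8 = 12,
  4*4 = 6,   4*8 = 11,  8*8 = 13,
and  1*x = x (identity), k*l = l*k (commutative).
Pairwise Nim products:
  8 * 1 = 8
  8 * 2 = 12
  8 * 4 = 11
  8 * 8 = 13
XOR them: 8 XOR 12 XOR 11 XOR 13 = 2.
Result: 8 * 15 = 2 (in Nim).

2


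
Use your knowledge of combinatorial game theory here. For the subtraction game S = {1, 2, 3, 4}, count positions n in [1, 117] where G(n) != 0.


Subtraction set S = {1, 2, 3, 4}, so G(n) = n mod 5.
G(n) = 0 when n is a multiple of 5.
Multiples of 5 in [1, 117]: 23
N-positions (nonzero Grundy) = 117 - 23 = 94

94


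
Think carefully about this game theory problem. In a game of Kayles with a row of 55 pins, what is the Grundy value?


Kayles: a move removes 1 or 2 adjacent pins from a contiguous row.
Removing pins from a row of k leaves two independent rows (a, b) with a + b = k - 1 (one pin) or a + b = k - 2 (two pins); an end removal gives a = 0.
By Sprague-Grundy, G(k) = mex{ G(a) XOR G(b) } over all these splits. G(0) = 0.
G(1): splits (0,0):0^0=0 -> mex({0}) = 1
G(2): splits (0,1):0^1=1 (0,0):0^0=0 -> mex({0, 1}) = 2
G(3): splits (0,2):0^2=2 (1,1):1^1=0 (0,1):0^1=1 -> mex({0, 1, 2}) = 3
G(4): splits (0,3):0^3=3 (1,2):1^2=3 (0,2):0^2=2 (1,1):1^1=0 -> mex({0, 2, 3}) = 1
G(5): splits (0,4):0^1=1 (1,3):1^3=2 (2,2):2^2=0 (0,3):0^3=3 (1,2):1^2=3 -> mex({0, 1, 2, 3}) = 4
G(6) = mex({0, 1, 2, 4}) = 3
G(7) = mex({0, 1, 3, 4, 5}) = 2
G(8) = mex({0, 2, 3, 5, 6}) = 1
G(9) = mex({0, 1, 2, 3, 6, 7}) = 4
G(10) = mex({0, 1, 3, 4, 5, 7}) = 2
G(11) = mex({0, 1, 2, 3, 4, 5}) = 6
G(12) = mex({0, 1, 2, 3, 5, 6, 7}) = 4
G(13) = mex({0, 2, 3, 4, 6, 7}) = 1
G(14) = mex({0, 1, 4, 5, 6, 7}) = 2
G(15) = mex({0, 1, 2, 3, 4, 5, 6}) = 7
G(16) = mex({0, 2, 3, 5, 6, 7}) = 1
G(17) = mex({0, 1, 2, 3, 5, 6, 7}) = 4
G(18) = mex({0, 1, 2, 4, 5, 6}) = 3
G(19) = mex({0, 1, 3, 4, 5, 7}) = 2
G(20) = mex({0, 2, 3, 4, 5, 6, 7}) = 1
G(21) = mex({0, 1, 2, 3, 5, 6, 7}) = 4
G(22) = mex({0, 1, 2, 3, 4, 5, 7}) = 6
G(23) = mex({0, 1, 2, 3, 4, 5, 6}) = 7
G(24) = mex({0, 1, 2, 3, 5, 6, 7}) = 4
G(25) = mex({0, 2, 3, 4, 6, 7}) = 1
G(26) = mex({0, 1, 3, 4, 5, 6, 7}) = 2
G(27) = mex({0, 1, 2, 3, 4, 5, 6, 7}) = 8
G(28) = mex({0, 1, 2, 3, 4, 6, 7, 8}) = 5
G(29) = mex({0, 1, 2, 3, 5, 6, 7, 8, 9}) = 4
G(30) = mex({0, 1, 2, 3, 4, 5, 6, 9, 10}) = 7
G(31) = mex({0, 1, 3, 4, 5, 7, 10, 11}) = 2
G(32) = mex({0, 2, 3, 4, 5, 6, 7, 9, 11}) = 1
G(33) = mex({0, 1, 2, 3, 4, 5, 6, 7, 9, 12}) = 8
G(34) = mex({0, 1, 2, 3, 4, 5, 7, 8, 11, 12}) = 6
G(35) = mex({0, 1, 2, 3, 4, 5, 6, 8, 9, 10, 11}) = 7
G(36) = mex({0, 1, 2, 3, 5, 6, 7, 9, 10}) = 4
G(37) = mex({0, 2, 3, 4, 6, 7, 9, 10, 11, 12}) = 1
G(38) = mex({0, 1, 3, 4, 5, 6, 7, 9, 10, 11, 12}) = 2
G(39) = mex({0, 1, 2, 4, 5, 6, 7, 9, 10, 12, 14}) = 3
G(40) = mex({0, 2, 3, 4, 6, 7, 11, 12, 14}) = 1
G(41) = mex({0, 1, 2, 3, 5, 6, 7, 9, 10, 11, 12}) = 4
G(42) = mex({0, 1, 2, 3, 4, 5, 6, 9, 10}) = 7
G(43) = mex({0, 1, 3, 4, 5, 7, 9, 10, 12, 15}) = 2
G(44) = mex({0, 2, 3, 4, 5, 6, 7, 9, 10, 12, 15}) = 1
G(45) = mex({0, 1, 2, 3, 4, 5, 6, 7, 9, 10, 12, 14}) = 8
G(46) = mex({0, 1, 3, 4, 5, 7, 8, 11, 12, 14}) = 2
G(47) = mex({0, 1, 2, 3, 4, 5, 6, 8, 9, 10, 11, 12}) = 7
G(48) = mex({0, 1, 2, 3, 5, 6, 7, 9, 10}) = 4
G(49) = mex({0, 2, 3, 4, 6, 7, 9, 10, 11, 12, 15}) = 1
G(50) = mex({0, 1, 4, 5, 6, 7, 9, 11, 12, 14, 15}) = 2
G(51) = mex({0, 1, 2, 3, 4, 5, 6, 7, 9, 12, 14, 15}) = 8
G(52) = mex({0, 2, 3, 4, 5, 6, 7, 8, 11, 12, 15}) = 1
G(53) = mex({0, 1, 2, 3, 5, 6, 7, 8, 9, 10, 11, 12}) = 4
G(54) = mex({0, 1, 2, 3, 4, 5, 6, 9, 10}) = 7
G(55) = mex({0, 1, 3, 4, 5, 7, 9, 10, 11, 12}) = 2
Therefore G(55) = 2.

2


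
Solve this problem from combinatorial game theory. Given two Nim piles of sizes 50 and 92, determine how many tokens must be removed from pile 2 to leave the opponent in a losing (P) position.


Piles: 50 and 92
Current XOR: 50 XOR 92 = 110 (non-zero, so this is an N-position).
To make the XOR zero, we need to find a move that balances the piles.
For pile 2 (size 92): target = 92 XOR 110 = 50
We reduce pile 2 from 92 to 50.
Tokens removed: 92 - 50 = 42
Verification: 50 XOR 50 = 0

42


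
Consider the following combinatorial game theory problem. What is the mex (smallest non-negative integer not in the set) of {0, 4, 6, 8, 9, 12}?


Set = {0, 4, 6, 8, 9, 12}
0 is in the set.
1 is NOT in the set. This is the mex.
mex = 1

1


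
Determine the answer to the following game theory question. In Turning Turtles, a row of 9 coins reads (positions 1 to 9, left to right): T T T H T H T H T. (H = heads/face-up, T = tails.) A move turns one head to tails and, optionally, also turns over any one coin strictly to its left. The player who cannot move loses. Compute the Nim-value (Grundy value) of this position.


Coins: T T T H T H T H T
Key fact: a single head at position k behaves exactly like a Nim heap of size k (turning it to T and optionally flipping a coin at j < k corresponds to moving the heap from k to j, or to 0), and heads combine as a disjunctive sum (two heads at the same place would cancel, matching j XOR j = 0). So the Nim-value is the XOR of the 1-indexed positions of the heads.
Face-up positions (1-indexed): [4, 6, 8]
XOR 0 with 4: 0 XOR 4 = 4
XOR 4 with 6: 4 XOR 6 = 2
XOR 2 with 8: 2 XOR 8 = 10
Nim-value = 10

10


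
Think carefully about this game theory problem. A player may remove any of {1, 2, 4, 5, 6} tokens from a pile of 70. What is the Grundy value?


The subtraction set is S = {1, 2, 4, 5, 6}.
G(k) = mex{ G(k - s) : s in S, s <= k }. We compute iteratively: G(0) = 0.
G(1) = mex({0}) = 1
G(2) = mex({0, 1}) = 2
G(3) = mex({1, 2}) = 0
G(4) = mex({0, 2}) = 1
G(5) = mex({0, 1}) = 2
G(6) = mex({0, 1, 2}) = 3
G(7) = mex({0, 1, 2, 3}) = 4
G(8) = mex({0, 1, 2, 3, 4}) = 5
G(9) = mex({0, 1, 2, 4, 5}) = 3
G(10) = mex({1, 2, 3, 5}) = 0
G(11) = mex({0, 2, 3, 4}) = 1
G(12) = mex({0, 1, 3, 4, 5}) = 2
G(13) = mex({1, 2, 3, 4, 5}) = 0
G(14) = mex({0, 2, 3, 5}) = 1
G(15) = mex({0, 1, 3}) = 2
Observe that G(10)..G(15) = 0, 1, 2, 0, 1, 2 repeats G(0)..G(5) = 0, 1, 2, 0, 1, 2.
For k >= max(S) = 6, G(k) is determined by the previous 6 values G(k-6)..G(k-1); a window of 6 consecutive values has recurred shifted by 10, so by induction G(k + 10) = G(k) for all k >= 0: the sequence is periodic from the start with period 10.
One period: G(0..9) = 0, 1, 2, 0, 1, 2, 3, 4, 5, 3.
70 mod 10 = 0, so G(70) = G(0) = 0.

0


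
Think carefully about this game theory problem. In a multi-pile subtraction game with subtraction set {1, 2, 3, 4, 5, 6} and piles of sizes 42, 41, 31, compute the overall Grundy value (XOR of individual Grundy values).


Subtraction set: {1, 2, 3, 4, 5, 6}
For this subtraction set, G(n) = n mod 7 (period = max + 1 = 7).
Pile 1 (size 42): G(42) = 42 mod 7 = 0
Pile 2 (size 41): G(41) = 41 mod 7 = 6
Pile 3 (size 31): G(31) = 31 mod 7 = 3
Total Grundy value = XOR of all: 0 XOR 6 XOR 3 = 5

5


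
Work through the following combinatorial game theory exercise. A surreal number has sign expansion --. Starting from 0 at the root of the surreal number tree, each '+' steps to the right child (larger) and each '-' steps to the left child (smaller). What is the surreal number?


Sign expansion: --
Rule: track bounds (lo, hi), initially (-inf, +inf). On '+', the current value becomes lo and we move to the simplest number in (value, hi): value + 1 if hi = +inf, otherwise the midpoint (value + hi)/2. On '-', the current value becomes hi and we move to value - 1 if lo = -inf, otherwise the midpoint (lo + value)/2.
Start at 0.
Step 1: sign = -, move left. Bounds: (-inf, 0). Value = -1
Step 2: sign = -, move left. Bounds: (-inf, -1). Value = -2
The surreal number with sign expansion -- is -2.

-2


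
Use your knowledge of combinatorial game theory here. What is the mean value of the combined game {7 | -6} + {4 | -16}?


G1 = {7 | -6}, G2 = {4 | -16}
Each is a switch {a | b} with numbers a > b; its mean value is (a + b)/2, and mean value is additive over game sums: m(G1 + G2) = m(G1) + m(G2).
Mean of G1 = (7 + (-6))/2 = 1/2 = 1/2
Mean of G2 = (4 + (-16))/2 = -12/2 = -6
Mean of G1 + G2 = 1/2 + -6 = -11/2

-11/2


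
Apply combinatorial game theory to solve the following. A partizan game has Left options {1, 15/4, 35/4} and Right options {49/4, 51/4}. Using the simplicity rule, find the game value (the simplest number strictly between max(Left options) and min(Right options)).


Left options: {1, 15/4, 35/4}, max = 35/4
Right options: {49/4, 51/4}, min = 49/4
All options are numbers and max(Left) < min(Right), so by the simplicity theorem the value is the simplest (earliest-born) number strictly between 35/4 and 49/4.
Integers 9 through 12 all lie strictly between 35/4 and 49/4.
Among integers, the simplest (lowest birthday = smallest |n|; 0 is born on day 0, +-n on day n) is 9.
No non-integer in the interval can be simpler: if x is a non-integer in the interval, then floor(x) or ceil(x) also lies in the interval (the interval contains an integer), and both are proper prefixes of x's sign expansion, i.e. born earlier. So the game value is 9.
Game value = 9

9


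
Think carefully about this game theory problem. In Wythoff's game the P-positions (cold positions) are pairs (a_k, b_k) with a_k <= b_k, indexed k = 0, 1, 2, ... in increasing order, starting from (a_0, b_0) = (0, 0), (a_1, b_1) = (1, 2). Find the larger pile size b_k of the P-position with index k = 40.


By Wythoff's theorem, a_k = floor(k * phi) and b_k = floor(k * phi^2) = a_k + k, where phi = (1 + sqrt(5))/2 is the golden ratio.
phi = (1 + sqrt(5))/2 = 1.618034
phi^2 = phi + 1 = 2.618034
k = 40
k * phi^2 = 40 * 2.618034 = 104.721360
b_40 = floor(k * phi^2) = 104 (check: a_40 + k = 64 + 40 = 104)

104


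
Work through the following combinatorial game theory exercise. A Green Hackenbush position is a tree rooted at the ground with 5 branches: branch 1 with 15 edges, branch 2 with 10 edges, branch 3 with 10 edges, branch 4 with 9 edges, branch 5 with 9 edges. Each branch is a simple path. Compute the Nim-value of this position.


The tree has 5 branches from the ground vertex.
In Green Hackenbush, the Nim-value of a simple path of length k is k.
Branch 1: length 15, Nim-value = 15
Branch 2: length 10, Nim-value = 10
Branch 3: length 10, Nim-value = 10
Branch 4: length 9, Nim-value = 9
Branch 5: length 9, Nim-value = 9
Total Nim-value = XOR of all branch values:
0 XOR 15 = 15
15 XOR 10 = 5
5 XOR 10 = 15
15 XOR 9 = 6
6 XOR 9 = 15
Nim-value of the tree = 15

15


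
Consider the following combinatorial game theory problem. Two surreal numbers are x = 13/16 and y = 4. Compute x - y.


x = 13/16, y = 4
Converting to common denominator: 16
x = 13/16, y = 64/16
x - y = 13/16 - 4 = -51/16

-51/16


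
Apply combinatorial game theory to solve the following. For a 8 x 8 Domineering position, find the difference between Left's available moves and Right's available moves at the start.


Board is 8 x 8 (rows x cols).
Left (vertical) placements: (rows-1) * cols = 7 * 8 = 56
Right (horizontal) placements: rows * (cols-1) = 8 * 7 = 56
Advantage = Left - Right = 56 - 56 = 0

0


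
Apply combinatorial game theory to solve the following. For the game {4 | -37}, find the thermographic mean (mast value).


Game = {4 | -37}, a switch {a | b} with numbers a > b.
Its thermograph has left wall a - t and right wall b + t, which meet at t = (a - b)/2, where both equal (a + b)/2. So the mast (mean value) is at (a + b)/2.
Mean = (4 + (-37))/2 = -33/2 = -33/2

-33/2


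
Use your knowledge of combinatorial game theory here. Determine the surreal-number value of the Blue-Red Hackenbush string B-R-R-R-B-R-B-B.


Edges (from ground): B-R-R-R-B-R-B-B
By Berlekamp's sign-expansion rule, a Blue-Red Hackenbush stalk has the value of the surreal number whose sign sequence is the edge sequence with B -> + and R -> -.
Sign sequence: +---+-++
Trace the sign expansion in the surreal number tree, starting from 0:
Edge 1: B (sign +) -> bounds (0, +inf), value = 1
Edge 2: R (sign -) -> bounds (0, 1), value = 1/2
Edge 3: R (sign -) -> bounds (0, 1/2), value = 1/4
Edge 4: R (sign -) -> bounds (0, 1/4), value = 1/8
Edge 5: B (sign +) -> bounds (1/8, 1/4), value = 3/16
Edge 6: R (sign -) -> bounds (1/8, 3/16), value = 5/32
Edge 7: B (sign +) -> bounds (5/32, 3/16), value = 11/64
Edge 8: B (sign +) -> bounds (11/64, 3/16), value = 23/128
Game value = 23/128

23/128


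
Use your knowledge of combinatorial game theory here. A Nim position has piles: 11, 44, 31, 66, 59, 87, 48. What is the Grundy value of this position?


We need the XOR (exclusive or) of all pile sizes.
After XOR-ing pile 1 (size 11): 0 XOR 11 = 11
After XOR-ing pile 2 (size 44): 11 XOR 44 = 39
After XOR-ing pile 3 (size 31): 39 XOR 31 = 56
After XOR-ing pile 4 (size 66): 56 XOR 66 = 122
After XOR-ing pile 5 (size 59): 122 XOR 59 = 65
After XOR-ing pile 6 (size 87): 65 XOR 87 = 22
After XOR-ing pile 7 (size 48): 22 XOR 48 = 38
The Nim-value of this position is 38.

38


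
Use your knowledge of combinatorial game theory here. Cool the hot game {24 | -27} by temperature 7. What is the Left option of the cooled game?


Original game: {24 | -27} (a switch {a | b} with a > b).
Cooling by t (for t below the temperature (a - b)/2 = 51/2) taxes each move by t: {a | b} cooled by t is {a - t | b + t}.
Cooling amount: t = 7
Cooled Left option: 24 - 7 = 17
Cooled Right option: -27 + 7 = -20
Cooled game: {17 | -20}
Left option = 17

17


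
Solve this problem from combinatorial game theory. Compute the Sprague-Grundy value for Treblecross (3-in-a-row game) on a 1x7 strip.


Treblecross: place X on empty cells; 3-in-a-row wins.
Playing within two cells of an existing X lets the opponent win at once, so sensible play treats the cells i-2..i+2 around each X as dead. The player left with no safe cell loses, so this is a normal-play take-away game on strips of safe cells.
Placing X at cell i (0-indexed) of a strip of k safe cells leaves independent strips of sizes max(0, i-2) and max(0, k-i-3). Hence G(k) = mex{ G(max(0,i-2)) XOR G(max(0,k-i-3)) : 0 <= i < k }, with G(0) = 0.
G(1): splits (0,0):0^0=0 -> mex({0}) = 1
G(2): splits (0,0):0^0=0 -> mex({0}) = 1
G(3): splits (0,0):0^0=0 -> mex({0}) = 1
G(4): splits (0,1):0^1=1 (0,0):0^0=0 -> mex({0, 1}) = 2
G(5): splits (0,2):0^1=1 (0,1):0^1=1 (0,0):0^0=0 -> mex({0, 1}) = 2
G(6) = mex({1}) = 0
G(7) = mex({0, 1, 2}) = 3
Therefore G(7) = 3.

3


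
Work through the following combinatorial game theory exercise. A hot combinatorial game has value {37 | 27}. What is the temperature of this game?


The game is {37 | 27}, a switch {a | b} with numbers a > b.
Cooling {a | b} by t gives {a - t | b + t}, which stops being hot when a - t = b + t, i.e. at t = (a - b)/2. So the temperature of a switch is (a - b)/2.
Temperature = (Left option - Right option) / 2
= (37 - (27)) / 2
= 10 / 2
= 5

5


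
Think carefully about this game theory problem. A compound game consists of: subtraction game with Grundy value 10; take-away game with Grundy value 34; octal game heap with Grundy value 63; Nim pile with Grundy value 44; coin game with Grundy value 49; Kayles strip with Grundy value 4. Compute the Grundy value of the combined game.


By the Sprague-Grundy theorem, the Grundy value of a sum of games is the XOR of individual Grundy values.
subtraction game: Grundy value = 10. Running XOR: 0 XOR 10 = 10
take-away game: Grundy value = 34. Running XOR: 10 XOR 34 = 40
octal game heap: Grundy value = 63. Running XOR: 40 XOR 63 = 23
Nim pile: Grundy value = 44. Running XOR: 23 XOR 44 = 59
coin game: Grundy value = 49. Running XOR: 59 XOR 49 = 10
Kayles strip: Grundy value = 4. Running XOR: 10 XOR 4 = 14
The combined Grundy value is 14.

14


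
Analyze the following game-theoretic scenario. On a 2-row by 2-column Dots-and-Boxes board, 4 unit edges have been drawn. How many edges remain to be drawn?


Grid: 2 x 2 boxes, i.e. 3 rows and 3 columns of dots.
Horizontal edges: (rows + 1) * cols = 3 * 2 = 6
Vertical edges: rows * (cols + 1) = 2 * 3 = 6
Total edges: 6 + 6 = 12
Edges drawn: 4
Remaining: 12 - 4 = 8

8


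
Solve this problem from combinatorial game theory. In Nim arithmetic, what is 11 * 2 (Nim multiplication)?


Nim multiplication is bilinear over XOR: (u XOR v) * w = (u*w) XOR (v*w).
So we split each operand into its bit components and XOR the pairwise Nim products.
11 = 1 + 2 + 8 (as XOR of powers of 2).
2 = 2 (as XOR of powers of 2).
Using the standard Nim-product table on single bits:
  2*2 = 3,   2*4 = 8,   2*8 = 12,
  4*4 = 6,   4*8 = 11,  8*8 = 13,
and  1*x = x (identity), k*l = l*k (commutative).
Pairwise Nim products:
  1 * 2 = 2
  2 * 2 = 3
  8 * 2 = 12
XOR them: 2 XOR 3 XOR 12 = 13.
Result: 11 * 2 = 13 (in Nim).

13


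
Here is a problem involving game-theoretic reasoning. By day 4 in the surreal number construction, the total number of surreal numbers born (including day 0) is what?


Day 0: {|} = 0 is born. Count = 1.
Day n: the number of surreal numbers born by day n is 2^(n+1) - 1.
By day 0: 2^1 - 1 = 1
By day 1: 2^2 - 1 = 3
By day 2: 2^3 - 1 = 7
By day 3: 2^4 - 1 = 15
By day 4: 2^5 - 1 = 31
By day 4: 31 surreal numbers.

31


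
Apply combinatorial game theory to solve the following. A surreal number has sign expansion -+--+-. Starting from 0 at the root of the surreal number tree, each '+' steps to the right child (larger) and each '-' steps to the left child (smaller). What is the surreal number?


Sign expansion: -+--+-
Rule: track bounds (lo, hi), initially (-inf, +inf). On '+', the current value becomes lo and we move to the simplest number in (value, hi): value + 1 if hi = +inf, otherwise the midpoint (value + hi)/2. On '-', the current value becomes hi and we move to value - 1 if lo = -inf, otherwise the midpoint (lo + value)/2.
Start at 0.
Step 1: sign = -, move left. Bounds: (-inf, 0). Value = -1
Step 2: sign = +, move right. Bounds: (-1, 0). Value = -1/2
Step 3: sign = -, move left. Bounds: (-1, -1/2). Value = -3/4
Step 4: sign = -, move left. Bounds: (-1, -3/4). Value = -7/8
Step 5: sign = +, move right. Bounds: (-7/8, -3/4). Value = -13/16
Step 6: sign = -, move left. Bounds: (-7/8, -13/16). Value = -27/32
The surreal number with sign expansion -+--+- is -27/32.

-27/32


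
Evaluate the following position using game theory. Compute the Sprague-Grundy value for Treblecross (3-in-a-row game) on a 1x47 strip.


Treblecross: place X on empty cells; 3-in-a-row wins.
Playing within two cells of an existing X lets the opponent win at once, so sensible play treats the cells i-2..i+2 around each X as dead. The player left with no safe cell loses, so this is a normal-play take-away game on strips of safe cells.
Placing X at cell i (0-indexed) of a strip of k safe cells leaves independent strips of sizes max(0, i-2) and max(0, k-i-3). Hence G(k) = mex{ G(max(0,i-2)) XOR G(max(0,k-i-3)) : 0 <= i < k }, with G(0) = 0.
G(1): splits (0,0):0^0=0 -> mex({0}) = 1
G(2): splits (0,0):0^0=0 -> mex({0}) = 1
G(3): splits (0,0):0^0=0 -> mex({0}) = 1
G(4): splits (0,1):0^1=1 (0,0):0^0=0 -> mex({0, 1}) = 2
G(5): splits (0,2):0^1=1 (0,1):0^1=1 (0,0):0^0=0 -> mex({0, 1}) = 2
G(6) = mex({1}) = 0
G(7) = mex({0, 1, 2}) = 3
G(8) = mex({0, 1, 2}) = 3
G(9) = mex({0, 2}) = 1
G(10) = mex({0, 2, 3}) = 1
G(11) = mex({0, 3}) = 1
G(12) = mex({1, 3}) = 0
G(13) = mex({0, 1, 2, 3}) = 4
G(14) = mex({0, 1, 2}) = 3
G(15) = mex({0, 1, 2}) = 3
G(16) = mex({0, 1, 2, 4}) = 3
G(17) = mex({0, 1, 3, 4}) = 2
G(18) = mex({0, 1, 3, 4}) = 2
G(19) = mex({0, 1, 3, 5}) = 2
G(20) = mex({0, 1, 2, 3, 5}) = 4
G(21) = mex({0, 1, 2, 3, 5}) = 4
G(22) = mex({1, 2, 6}) = 0
G(23) = mex({0, 1, 2, 3, 4, 6}) = 5
G(24) = mex({0, 1, 2, 3, 4}) = 5
G(25) = mex({0, 1, 3, 4, 7}) = 2
G(26) = mex({0, 1, 3, 4, 5, 7}) = 2
G(27) = mex({0, 1, 3, 5}) = 2
G(28) = mex({0, 1, 2, 5}) = 3
G(29) = mex({0, 1, 2, 4, 5, 6}) = 3
G(30) = mex({1, 2, 4, 6}) = 0
G(31) = mex({0, 1, 2, 3, 4, 6}) = 5
G(32) = mex({1, 2, 3, 4, 7}) = 0
G(33) = mex({0, 3, 7}) = 1
G(34) = mex({0, 2, 3, 5, 7}) = 1
G(35) = mex({0, 2, 3, 5, 6}) = 1
G(36) = mex({0, 1, 2, 5, 6}) = 3
G(37) = mex({0, 1, 2, 4, 5, 6}) = 3
G(38) = mex({0, 1, 2, 4}) = 3
G(39) = mex({0, 1, 2, 3, 4, 7}) = 5
G(40) = mex({0, 1, 2, 3, 4, 5, 7}) = 6
G(41) = mex({0, 1, 2, 3, 5, 7}) = 4
G(42) = mex({0, 1, 2, 3, 5, 6, 7}) = 4
G(43) = mex({0, 2, 3, 5, 6}) = 1
G(44) = mex({1, 2, 3, 4, 5, 6}) = 0
G(45) = mex({0, 1, 2, 3, 4, 6, 7}) = 5
G(46) = mex({0, 1, 2, 3, 4, 7}) = 5
G(47) = mex({0, 1, 2, 3, 4, 5, 7}) = 6
Therefore G(47) = 6.

6


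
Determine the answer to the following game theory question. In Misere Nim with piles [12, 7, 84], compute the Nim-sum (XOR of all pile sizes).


We need the XOR (exclusive or) of all pile sizes.
After XOR-ing pile 1 (size 12): 0 XOR 12 = 12
After XOR-ing pile 2 (size 7): 12 XOR 7 = 11
After XOR-ing pile 3 (size 84): 11 XOR 84 = 95
The Nim-value of this position is 95.

95


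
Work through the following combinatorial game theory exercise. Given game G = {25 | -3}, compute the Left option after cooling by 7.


Original game: {25 | -3} (a switch {a | b} with a > b).
Cooling by t (for t below the temperature (a - b)/2 = 14) taxes each move by t: {a | b} cooled by t is {a - t | b + t}.
Cooling amount: t = 7
Cooled Left option: 25 - 7 = 18
Cooled Right option: -3 + 7 = 4
Cooled game: {18 | 4}
Left option = 18

18


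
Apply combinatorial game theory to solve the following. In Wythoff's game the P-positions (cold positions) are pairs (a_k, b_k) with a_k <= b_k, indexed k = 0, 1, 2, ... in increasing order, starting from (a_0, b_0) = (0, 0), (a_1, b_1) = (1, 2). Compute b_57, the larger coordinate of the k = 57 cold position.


By Wythoff's theorem, a_k = floor(k * phi) and b_k = floor(k * phi^2) = a_k + k, where phi = (1 + sqrt(5))/2 is the golden ratio.
phi = (1 + sqrt(5))/2 = 1.618034
phi^2 = phi + 1 = 2.618034
k = 57
k * phi^2 = 57 * 2.618034 = 149.227937
b_57 = floor(k * phi^2) = 149 (check: a_57 + k = 92 + 57 = 149)

149


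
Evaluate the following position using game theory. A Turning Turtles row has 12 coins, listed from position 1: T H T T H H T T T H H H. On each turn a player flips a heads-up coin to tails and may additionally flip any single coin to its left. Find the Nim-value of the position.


Coins: T H T T H H T T T H H H
Key fact: a single head at position k behaves exactly like a Nim heap of size k (turning it to T and optionally flipping a coin at j < k corresponds to moving the heap from k to j, or to 0), and heads combine as a disjunctive sum (two heads at the same place would cancel, matching j XOR j = 0). So the Nim-value is the XOR of the 1-indexed positions of the heads.
Face-up positions (1-indexed): [2, 5, 6, 10, 11, 12]
XOR 0 with 2: 0 XOR 2 = 2
XOR 2 with 5: 2 XOR 5 = 7
XOR 7 with 6: 7 XOR 6 = 1
XOR 1 with 10: 1 XOR 10 = 11
XOR 11 with 11: 11 XOR 11 = 0
XOR 0 with 12: 0 XOR 12 = 12
Nim-value = 12

12


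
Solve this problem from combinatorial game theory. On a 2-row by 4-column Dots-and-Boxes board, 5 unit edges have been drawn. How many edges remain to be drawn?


Grid: 2 x 4 boxes, i.e. 3 rows and 5 columns of dots.
Horizontal edges: (rows + 1) * cols = 3 * 4 = 12
Vertical edges: rows * (cols + 1) = 2 * 5 = 10
Total edges: 12 + 10 = 22
Edges drawn: 5
Remaining: 22 - 5 = 17

17


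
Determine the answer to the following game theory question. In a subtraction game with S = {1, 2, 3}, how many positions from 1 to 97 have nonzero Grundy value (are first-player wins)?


Subtraction set S = {1, 2, 3}, so G(n) = n mod 4.
G(n) = 0 when n is a multiple of 4.
Multiples of 4 in [1, 97]: 24
N-positions (nonzero Grundy) = 97 - 24 = 73

73


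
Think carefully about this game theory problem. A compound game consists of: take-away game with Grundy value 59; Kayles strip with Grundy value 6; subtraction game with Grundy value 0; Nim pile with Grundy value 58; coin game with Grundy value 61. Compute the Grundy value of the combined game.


By the Sprague-Grundy theorem, the Grundy value of a sum of games is the XOR of individual Grundy values.
take-away game: Grundy value = 59. Running XOR: 0 XOR 59 = 59
Kayles strip: Grundy value = 6. Running XOR: 59 XOR 6 = 61
subtraction game: Grundy value = 0. Running XOR: 61 XOR 0 = 61
Nim pile: Grundy value = 58. Running XOR: 61 XOR 58 = 7
coin game: Grundy value = 61. Running XOR: 7 XOR 61 = 58
The combined Grundy value is 58.

58


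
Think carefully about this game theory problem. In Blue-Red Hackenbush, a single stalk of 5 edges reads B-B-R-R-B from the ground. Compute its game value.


Edges (from ground): B-B-R-R-B
By Berlekamp's sign-expansion rule, a Blue-Red Hackenbush stalk has the value of the surreal number whose sign sequence is the edge sequence with B -> + and R -> -.
Sign sequence: ++--+
Trace the sign expansion in the surreal number tree, starting from 0:
Edge 1: B (sign +) -> bounds (0, +inf), value = 1
Edge 2: B (sign +) -> bounds (1, +inf), value = 2
Edge 3: R (sign -) -> bounds (1, 2), value = 3/2
Edge 4: R (sign -) -> bounds (1, 3/2), value = 5/4
Edge 5: B (sign +) -> bounds (5/4, 3/2), value = 11/8
Game value = 11/8

11/8


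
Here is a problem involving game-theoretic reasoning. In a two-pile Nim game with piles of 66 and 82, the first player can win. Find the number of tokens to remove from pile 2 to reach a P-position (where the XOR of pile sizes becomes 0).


Piles: 66 and 82
Current XOR: 66 XOR 82 = 16 (non-zero, so this is an N-position).
To make the XOR zero, we need to find a move that balances the piles.
For pile 2 (size 82): target = 82 XOR 16 = 66
We reduce pile 2 from 82 to 66.
Tokens removed: 82 - 66 = 16
Verification: 66 XOR 66 = 0

16


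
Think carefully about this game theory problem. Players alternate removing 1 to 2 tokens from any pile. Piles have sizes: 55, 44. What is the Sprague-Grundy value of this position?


Subtraction set: {1, 2}
For this subtraction set, G(n) = n mod 3 (period = max + 1 = 3).
Pile 1 (size 55): G(55) = 55 mod 3 = 1
Pile 2 (size 44): G(44) = 44 mod 3 = 2
Total Grundy value = XOR of all: 1 XOR 2 = 3

3


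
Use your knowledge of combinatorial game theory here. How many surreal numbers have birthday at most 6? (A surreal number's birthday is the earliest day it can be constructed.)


Day 0: {|} = 0 is born. Count = 1.
Day n: the number of surreal numbers born by day n is 2^(n+1) - 1.
By day 0: 2^1 - 1 = 1
By day 1: 2^2 - 1 = 3
By day 2: 2^3 - 1 = 7
By day 3: 2^4 - 1 = 15
By day 4: 2^5 - 1 = 31
By day 5: 2^6 - 1 = 63
By day 6: 2^7 - 1 = 127
By day 6: 127 surreal numbers.

127


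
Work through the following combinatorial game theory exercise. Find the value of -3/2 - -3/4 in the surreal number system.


x = -3/2, y = -3/4
Converting to common denominator: 4
x = -6/4, y = -3/4
x - y = -3/2 - -3/4 = -3/4

-3/4


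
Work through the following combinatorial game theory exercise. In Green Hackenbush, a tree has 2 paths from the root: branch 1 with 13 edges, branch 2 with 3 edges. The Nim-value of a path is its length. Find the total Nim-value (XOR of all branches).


The tree has 2 branches from the ground vertex.
In Green Hackenbush, the Nim-value of a simple path of length k is k.
Branch 1: length 13, Nim-value = 13
Branch 2: length 3, Nim-value = 3
Total Nim-value = XOR of all branch values:
0 XOR 13 = 13
13 XOR 3 = 14
Nim-value of the tree = 14

14


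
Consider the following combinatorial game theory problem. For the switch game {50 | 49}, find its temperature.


The game is {50 | 49}, a switch {a | b} with numbers a > b.
Cooling {a | b} by t gives {a - t | b + t}, which stops being hot when a - t = b + t, i.e. at t = (a - b)/2. So the temperature of a switch is (a - b)/2.
Temperature = (Left option - Right option) / 2
= (50 - (49)) / 2
= 1 / 2
= 1/2

1/2


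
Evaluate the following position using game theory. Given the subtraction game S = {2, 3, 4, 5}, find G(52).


The subtraction set is S = {2, 3, 4, 5}.
G(k) = mex{ G(k - s) : s in S, s <= k }. We compute iteratively: G(0) = 0.
G(1) = mex({}) = 0
G(2) = mex({0}) = 1
G(3) = mex({0}) = 1
G(4) = mex({0, 1}) = 2
G(5) = mex({0, 1}) = 2
G(6) = mex({0, 1, 2}) = 3
G(7) = mex({1, 2}) = 0
G(8) = mex({1, 2, 3}) = 0
G(9) = mex({0, 2, 3}) = 1
G(10) = mex({0, 2, 3}) = 1
G(11) = mex({0, 1, 3}) = 2
Observe that G(7)..G(11) = 0, 0, 1, 1, 2 repeats G(0)..G(4) = 0, 0, 1, 1, 2.
For k >= max(S) = 5, G(k) is determined by the previous 5 values G(k-5)..G(k-1); a window of 5 consecutive values has recurred shifted by 7, so by induction G(k + 7) = G(k) for all k >= 0: the sequence is periodic from the start with period 7.
One period: G(0..6) = 0, 0, 1, 1, 2, 2, 3.
52 mod 7 = 3, so G(52) = G(3) = 1.

1


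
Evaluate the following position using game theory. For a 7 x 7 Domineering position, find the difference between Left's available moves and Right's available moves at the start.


Board is 7 x 7 (rows x cols).
Left (vertical) placements: (rows-1) * cols = 6 * 7 = 42
Right (horizontal) placements: rows * (cols-1) = 7 * 6 = 42
Advantage = Left - Right = 42 - 42 = 0

0


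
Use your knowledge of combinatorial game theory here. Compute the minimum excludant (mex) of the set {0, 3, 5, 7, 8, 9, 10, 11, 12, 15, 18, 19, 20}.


Set = {0, 3, 5, 7, 8, 9, 10, 11, 12, 15, 18, 19, 20}
0 is in the set.
1 is NOT in the set. This is the mex.
mex = 1

1


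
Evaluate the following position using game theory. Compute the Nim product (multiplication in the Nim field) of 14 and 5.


Nim multiplication is bilinear over XOR: (u XOR v) * w = (u*w) XOR (v*w).
So we split each operand into its bit components and XOR the pairwise Nim products.
14 = 2 + 4 + 8 (as XOR of powers of 2).
5 = 1 + 4 (as XOR of powers of 2).
Using the standard Nim-product table on single bits:
  2*2 = 3,   2*4 = 8,   2*8 = 12,
  4*4 = 6,   4*8 = 11,  8*8 = 13,
and  1*x = x (identity), k*l = l*k (commutative).
Pairwise Nim products:
  2 * 1 = 2
  2 * 4 = 8
  4 * 1 = 4
  4 * 4 = 6
  8 * 1 = 8
  8 * 4 = 11
XOR them: 2 XOR 8 XOR 4 XOR 6 XOR 8 XOR 11 = 11.
Result: 14 * 5 = 11 (in Nim).

11


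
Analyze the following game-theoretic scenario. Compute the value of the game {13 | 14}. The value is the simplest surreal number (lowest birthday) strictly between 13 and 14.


Left options: {13}, max = 13
Right options: {14}, min = 14
All options are numbers and max(Left) < min(Right), so by the simplicity theorem the value is the simplest (earliest-born) number strictly between 13 and 14.
No integer lies strictly between 13 and 14, so the value is the dyadic rational m/2^k in the interval with the smallest k (then m odd); search k = 1, 2, ...:
Denominator 2: 27/2 lies strictly between 13 and 14 -- found.
The simplest number in the interval is 27/2.
Game value = 27/2

27/2


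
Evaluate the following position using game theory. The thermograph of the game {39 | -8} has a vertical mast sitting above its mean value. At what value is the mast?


Game = {39 | -8}, a switch {a | b} with numbers a > b.
Its thermograph has left wall a - t and right wall b + t, which meet at t = (a - b)/2, where both equal (a + b)/2. So the mast (mean value) is at (a + b)/2.
Mean = (39 + (-8))/2 = 31/2 = 31/2

31/2


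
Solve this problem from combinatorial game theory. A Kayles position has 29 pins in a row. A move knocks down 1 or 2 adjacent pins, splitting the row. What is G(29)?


Kayles: a move removes 1 or 2 adjacent pins from a contiguous row.
Removing pins from a row of k leaves two independent rows (a, b) with a + b = k - 1 (one pin) or a + b = k - 2 (two pins); an end removal gives a = 0.
By Sprague-Grundy, G(k) = mex{ G(a) XOR G(b) } over all these splits. G(0) = 0.
G(1): splits (0,0):0^0=0 -> mex({0}) = 1
G(2): splits (0,1):0^1=1 (0,0):0^0=0 -> mex({0, 1}) = 2
G(3): splits (0,2):0^2=2 (1,1):1^1=0 (0,1):0^1=1 -> mex({0, 1, 2}) = 3
G(4): splits (0,3):0^3=3 (1,2):1^2=3 (0,2):0^2=2 (1,1):1^1=0 -> mex({0, 2, 3}) = 1
G(5): splits (0,4):0^1=1 (1,3):1^3=2 (2,2):2^2=0 (0,3):0^3=3 (1,2):1^2=3 -> mex({0, 1, 2, 3}) = 4
G(6) = mex({0, 1, 2, 4}) = 3
G(7) = mex({0, 1, 3, 4, 5}) = 2
G(8) = mex({0, 2, 3, 5, 6}) = 1
G(9) = mex({0, 1, 2, 3, 6, 7}) = 4
G(10) = mex({0, 1, 3, 4, 5, 7}) = 2
G(11) = mex({0, 1, 2, 3, 4, 5}) = 6
G(12) = mex({0, 1, 2, 3, 5, 6, 7}) = 4
G(13) = mex({0, 2, 3, 4, 6, 7}) = 1
G(14) = mex({0, 1, 4, 5, 6, 7}) = 2
G(15) = mex({0, 1, 2, 3, 4, 5, 6}) = 7
G(16) = mex({0, 2, 3, 5, 6, 7}) = 1
G(17) = mex({0, 1, 2, 3, 5, 6, 7}) = 4
G(18) = mex({0, 1, 2, 4, 5, 6}) = 3
G(19) = mex({0, 1, 3, 4, 5, 7}) = 2
G(20) = mex({0, 2, 3, 4, 5, 6, 7}) = 1
G(21) = mex({0, 1, 2, 3, 5, 6, 7}) = 4
G(22) = mex({0, 1, 2, 3, 4, 5, 7}) = 6
G(23) = mex({0, 1, 2, 3, 4, 5, 6}) = 7
G(24) = mex({0, 1, 2, 3, 5, 6, 7}) = 4
G(25) = mex({0, 2, 3, 4, 6, 7}) = 1
G(26) = mex({0, 1, 3, 4, 5, 6, 7}) = 2
G(27) = mex({0, 1, 2, 3, 4, 5, 6, 7}) = 8
G(28) = mex({0, 1, 2, 3, 4, 6, 7, 8}) = 5
G(29) = mex({0, 1, 2, 3, 5, 6, 7, 8, 9}) = 4
Therefore G(29) = 4.

4


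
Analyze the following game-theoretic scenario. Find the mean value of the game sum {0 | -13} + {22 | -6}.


G1 = {0 | -13}, G2 = {22 | -6}
Each is a switch {a | b} with numbers a > b; its mean value is (a + b)/2, and mean value is additive over game sums: m(G1 + G2) = m(G1) + m(G2).
Mean of G1 = (0 + (-13))/2 = -13/2 = -13/2
Mean of G2 = (22 + (-6))/2 = 16/2 = 8
Mean of G1 + G2 = -13/2 + 8 = 3/2

3/2


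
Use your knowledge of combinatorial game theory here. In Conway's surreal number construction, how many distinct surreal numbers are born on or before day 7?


Day 0: {|} = 0 is born. Count = 1.
Day n: the number of surreal numbers born by day n is 2^(n+1) - 1.
By day 0: 2^1 - 1 = 1
By day 1: 2^2 - 1 = 3
By day 2: 2^3 - 1 = 7
By day 3: 2^4 - 1 = 15
By day 4: 2^5 - 1 = 31
By day 5: 2^6 - 1 = 63
By day 6: 2^7 - 1 = 127
By day 7: 2^8 - 1 = 255
By day 7: 255 surreal numbers.

255


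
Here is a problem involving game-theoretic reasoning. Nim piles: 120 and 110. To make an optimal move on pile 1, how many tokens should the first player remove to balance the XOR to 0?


Piles: 120 and 110
Current XOR: 120 XOR 110 = 22 (non-zero, so this is an N-position).
To make the XOR zero, we need to find a move that balances the piles.
For pile 1 (size 120): target = 120 XOR 22 = 110
We reduce pile 1 from 120 to 110.
Tokens removed: 120 - 110 = 10
Verification: 110 XOR 110 = 0

10


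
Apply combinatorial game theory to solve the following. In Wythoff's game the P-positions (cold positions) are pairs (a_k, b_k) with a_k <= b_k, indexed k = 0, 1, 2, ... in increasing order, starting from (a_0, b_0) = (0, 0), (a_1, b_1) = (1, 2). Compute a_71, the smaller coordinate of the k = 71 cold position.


By Wythoff's theorem, a_k = floor(k * phi) and b_k = floor(k * phi^2) = a_k + k, where phi = (1 + sqrt(5))/2 is the golden ratio.
phi = (1 + sqrt(5))/2 = 1.618034
k = 71
k * phi = 71 * 1.618034 = 114.880413
a_71 = floor(k * phi) = 114

114
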